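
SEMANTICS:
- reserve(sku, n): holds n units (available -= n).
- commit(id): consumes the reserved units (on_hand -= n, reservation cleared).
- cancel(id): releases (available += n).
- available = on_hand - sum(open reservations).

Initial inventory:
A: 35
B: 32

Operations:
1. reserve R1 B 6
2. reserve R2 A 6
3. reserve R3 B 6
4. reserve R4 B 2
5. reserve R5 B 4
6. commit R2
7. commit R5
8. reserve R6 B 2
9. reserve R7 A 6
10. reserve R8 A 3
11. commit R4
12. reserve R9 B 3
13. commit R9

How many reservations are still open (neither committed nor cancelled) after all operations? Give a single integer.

Step 1: reserve R1 B 6 -> on_hand[A=35 B=32] avail[A=35 B=26] open={R1}
Step 2: reserve R2 A 6 -> on_hand[A=35 B=32] avail[A=29 B=26] open={R1,R2}
Step 3: reserve R3 B 6 -> on_hand[A=35 B=32] avail[A=29 B=20] open={R1,R2,R3}
Step 4: reserve R4 B 2 -> on_hand[A=35 B=32] avail[A=29 B=18] open={R1,R2,R3,R4}
Step 5: reserve R5 B 4 -> on_hand[A=35 B=32] avail[A=29 B=14] open={R1,R2,R3,R4,R5}
Step 6: commit R2 -> on_hand[A=29 B=32] avail[A=29 B=14] open={R1,R3,R4,R5}
Step 7: commit R5 -> on_hand[A=29 B=28] avail[A=29 B=14] open={R1,R3,R4}
Step 8: reserve R6 B 2 -> on_hand[A=29 B=28] avail[A=29 B=12] open={R1,R3,R4,R6}
Step 9: reserve R7 A 6 -> on_hand[A=29 B=28] avail[A=23 B=12] open={R1,R3,R4,R6,R7}
Step 10: reserve R8 A 3 -> on_hand[A=29 B=28] avail[A=20 B=12] open={R1,R3,R4,R6,R7,R8}
Step 11: commit R4 -> on_hand[A=29 B=26] avail[A=20 B=12] open={R1,R3,R6,R7,R8}
Step 12: reserve R9 B 3 -> on_hand[A=29 B=26] avail[A=20 B=9] open={R1,R3,R6,R7,R8,R9}
Step 13: commit R9 -> on_hand[A=29 B=23] avail[A=20 B=9] open={R1,R3,R6,R7,R8}
Open reservations: ['R1', 'R3', 'R6', 'R7', 'R8'] -> 5

Answer: 5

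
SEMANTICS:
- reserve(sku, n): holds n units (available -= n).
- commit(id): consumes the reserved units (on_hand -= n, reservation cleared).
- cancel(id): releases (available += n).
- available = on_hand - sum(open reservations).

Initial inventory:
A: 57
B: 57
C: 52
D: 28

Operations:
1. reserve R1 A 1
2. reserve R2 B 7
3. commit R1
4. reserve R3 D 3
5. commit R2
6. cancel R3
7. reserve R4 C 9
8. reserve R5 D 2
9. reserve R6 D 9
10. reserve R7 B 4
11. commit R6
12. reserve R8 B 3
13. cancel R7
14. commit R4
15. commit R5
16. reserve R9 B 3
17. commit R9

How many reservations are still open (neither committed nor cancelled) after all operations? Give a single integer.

Step 1: reserve R1 A 1 -> on_hand[A=57 B=57 C=52 D=28] avail[A=56 B=57 C=52 D=28] open={R1}
Step 2: reserve R2 B 7 -> on_hand[A=57 B=57 C=52 D=28] avail[A=56 B=50 C=52 D=28] open={R1,R2}
Step 3: commit R1 -> on_hand[A=56 B=57 C=52 D=28] avail[A=56 B=50 C=52 D=28] open={R2}
Step 4: reserve R3 D 3 -> on_hand[A=56 B=57 C=52 D=28] avail[A=56 B=50 C=52 D=25] open={R2,R3}
Step 5: commit R2 -> on_hand[A=56 B=50 C=52 D=28] avail[A=56 B=50 C=52 D=25] open={R3}
Step 6: cancel R3 -> on_hand[A=56 B=50 C=52 D=28] avail[A=56 B=50 C=52 D=28] open={}
Step 7: reserve R4 C 9 -> on_hand[A=56 B=50 C=52 D=28] avail[A=56 B=50 C=43 D=28] open={R4}
Step 8: reserve R5 D 2 -> on_hand[A=56 B=50 C=52 D=28] avail[A=56 B=50 C=43 D=26] open={R4,R5}
Step 9: reserve R6 D 9 -> on_hand[A=56 B=50 C=52 D=28] avail[A=56 B=50 C=43 D=17] open={R4,R5,R6}
Step 10: reserve R7 B 4 -> on_hand[A=56 B=50 C=52 D=28] avail[A=56 B=46 C=43 D=17] open={R4,R5,R6,R7}
Step 11: commit R6 -> on_hand[A=56 B=50 C=52 D=19] avail[A=56 B=46 C=43 D=17] open={R4,R5,R7}
Step 12: reserve R8 B 3 -> on_hand[A=56 B=50 C=52 D=19] avail[A=56 B=43 C=43 D=17] open={R4,R5,R7,R8}
Step 13: cancel R7 -> on_hand[A=56 B=50 C=52 D=19] avail[A=56 B=47 C=43 D=17] open={R4,R5,R8}
Step 14: commit R4 -> on_hand[A=56 B=50 C=43 D=19] avail[A=56 B=47 C=43 D=17] open={R5,R8}
Step 15: commit R5 -> on_hand[A=56 B=50 C=43 D=17] avail[A=56 B=47 C=43 D=17] open={R8}
Step 16: reserve R9 B 3 -> on_hand[A=56 B=50 C=43 D=17] avail[A=56 B=44 C=43 D=17] open={R8,R9}
Step 17: commit R9 -> on_hand[A=56 B=47 C=43 D=17] avail[A=56 B=44 C=43 D=17] open={R8}
Open reservations: ['R8'] -> 1

Answer: 1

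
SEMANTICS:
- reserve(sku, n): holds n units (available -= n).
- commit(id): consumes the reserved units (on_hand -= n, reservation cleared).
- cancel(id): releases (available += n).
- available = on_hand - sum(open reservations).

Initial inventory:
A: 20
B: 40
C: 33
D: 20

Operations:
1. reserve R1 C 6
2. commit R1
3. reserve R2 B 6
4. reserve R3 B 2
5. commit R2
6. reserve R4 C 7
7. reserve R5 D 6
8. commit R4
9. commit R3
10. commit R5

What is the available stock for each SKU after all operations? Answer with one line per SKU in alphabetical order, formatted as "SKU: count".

Answer: A: 20
B: 32
C: 20
D: 14

Derivation:
Step 1: reserve R1 C 6 -> on_hand[A=20 B=40 C=33 D=20] avail[A=20 B=40 C=27 D=20] open={R1}
Step 2: commit R1 -> on_hand[A=20 B=40 C=27 D=20] avail[A=20 B=40 C=27 D=20] open={}
Step 3: reserve R2 B 6 -> on_hand[A=20 B=40 C=27 D=20] avail[A=20 B=34 C=27 D=20] open={R2}
Step 4: reserve R3 B 2 -> on_hand[A=20 B=40 C=27 D=20] avail[A=20 B=32 C=27 D=20] open={R2,R3}
Step 5: commit R2 -> on_hand[A=20 B=34 C=27 D=20] avail[A=20 B=32 C=27 D=20] open={R3}
Step 6: reserve R4 C 7 -> on_hand[A=20 B=34 C=27 D=20] avail[A=20 B=32 C=20 D=20] open={R3,R4}
Step 7: reserve R5 D 6 -> on_hand[A=20 B=34 C=27 D=20] avail[A=20 B=32 C=20 D=14] open={R3,R4,R5}
Step 8: commit R4 -> on_hand[A=20 B=34 C=20 D=20] avail[A=20 B=32 C=20 D=14] open={R3,R5}
Step 9: commit R3 -> on_hand[A=20 B=32 C=20 D=20] avail[A=20 B=32 C=20 D=14] open={R5}
Step 10: commit R5 -> on_hand[A=20 B=32 C=20 D=14] avail[A=20 B=32 C=20 D=14] open={}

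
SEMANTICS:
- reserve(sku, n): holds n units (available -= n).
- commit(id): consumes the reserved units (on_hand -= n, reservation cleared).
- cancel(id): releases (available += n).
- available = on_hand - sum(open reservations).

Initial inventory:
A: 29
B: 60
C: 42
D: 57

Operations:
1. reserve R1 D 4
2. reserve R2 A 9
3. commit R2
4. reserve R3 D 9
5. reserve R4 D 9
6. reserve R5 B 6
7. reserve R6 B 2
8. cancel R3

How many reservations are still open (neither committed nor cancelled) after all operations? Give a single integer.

Step 1: reserve R1 D 4 -> on_hand[A=29 B=60 C=42 D=57] avail[A=29 B=60 C=42 D=53] open={R1}
Step 2: reserve R2 A 9 -> on_hand[A=29 B=60 C=42 D=57] avail[A=20 B=60 C=42 D=53] open={R1,R2}
Step 3: commit R2 -> on_hand[A=20 B=60 C=42 D=57] avail[A=20 B=60 C=42 D=53] open={R1}
Step 4: reserve R3 D 9 -> on_hand[A=20 B=60 C=42 D=57] avail[A=20 B=60 C=42 D=44] open={R1,R3}
Step 5: reserve R4 D 9 -> on_hand[A=20 B=60 C=42 D=57] avail[A=20 B=60 C=42 D=35] open={R1,R3,R4}
Step 6: reserve R5 B 6 -> on_hand[A=20 B=60 C=42 D=57] avail[A=20 B=54 C=42 D=35] open={R1,R3,R4,R5}
Step 7: reserve R6 B 2 -> on_hand[A=20 B=60 C=42 D=57] avail[A=20 B=52 C=42 D=35] open={R1,R3,R4,R5,R6}
Step 8: cancel R3 -> on_hand[A=20 B=60 C=42 D=57] avail[A=20 B=52 C=42 D=44] open={R1,R4,R5,R6}
Open reservations: ['R1', 'R4', 'R5', 'R6'] -> 4

Answer: 4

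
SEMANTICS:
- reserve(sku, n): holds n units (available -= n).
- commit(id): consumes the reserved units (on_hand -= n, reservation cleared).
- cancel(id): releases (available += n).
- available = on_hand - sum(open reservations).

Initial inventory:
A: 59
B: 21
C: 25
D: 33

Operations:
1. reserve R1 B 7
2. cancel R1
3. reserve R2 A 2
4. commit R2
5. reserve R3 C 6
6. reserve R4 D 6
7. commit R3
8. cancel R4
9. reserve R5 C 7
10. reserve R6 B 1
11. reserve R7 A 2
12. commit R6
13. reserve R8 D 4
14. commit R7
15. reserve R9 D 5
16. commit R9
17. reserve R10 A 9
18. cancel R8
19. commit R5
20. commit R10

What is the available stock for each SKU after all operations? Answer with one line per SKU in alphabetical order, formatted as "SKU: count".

Answer: A: 46
B: 20
C: 12
D: 28

Derivation:
Step 1: reserve R1 B 7 -> on_hand[A=59 B=21 C=25 D=33] avail[A=59 B=14 C=25 D=33] open={R1}
Step 2: cancel R1 -> on_hand[A=59 B=21 C=25 D=33] avail[A=59 B=21 C=25 D=33] open={}
Step 3: reserve R2 A 2 -> on_hand[A=59 B=21 C=25 D=33] avail[A=57 B=21 C=25 D=33] open={R2}
Step 4: commit R2 -> on_hand[A=57 B=21 C=25 D=33] avail[A=57 B=21 C=25 D=33] open={}
Step 5: reserve R3 C 6 -> on_hand[A=57 B=21 C=25 D=33] avail[A=57 B=21 C=19 D=33] open={R3}
Step 6: reserve R4 D 6 -> on_hand[A=57 B=21 C=25 D=33] avail[A=57 B=21 C=19 D=27] open={R3,R4}
Step 7: commit R3 -> on_hand[A=57 B=21 C=19 D=33] avail[A=57 B=21 C=19 D=27] open={R4}
Step 8: cancel R4 -> on_hand[A=57 B=21 C=19 D=33] avail[A=57 B=21 C=19 D=33] open={}
Step 9: reserve R5 C 7 -> on_hand[A=57 B=21 C=19 D=33] avail[A=57 B=21 C=12 D=33] open={R5}
Step 10: reserve R6 B 1 -> on_hand[A=57 B=21 C=19 D=33] avail[A=57 B=20 C=12 D=33] open={R5,R6}
Step 11: reserve R7 A 2 -> on_hand[A=57 B=21 C=19 D=33] avail[A=55 B=20 C=12 D=33] open={R5,R6,R7}
Step 12: commit R6 -> on_hand[A=57 B=20 C=19 D=33] avail[A=55 B=20 C=12 D=33] open={R5,R7}
Step 13: reserve R8 D 4 -> on_hand[A=57 B=20 C=19 D=33] avail[A=55 B=20 C=12 D=29] open={R5,R7,R8}
Step 14: commit R7 -> on_hand[A=55 B=20 C=19 D=33] avail[A=55 B=20 C=12 D=29] open={R5,R8}
Step 15: reserve R9 D 5 -> on_hand[A=55 B=20 C=19 D=33] avail[A=55 B=20 C=12 D=24] open={R5,R8,R9}
Step 16: commit R9 -> on_hand[A=55 B=20 C=19 D=28] avail[A=55 B=20 C=12 D=24] open={R5,R8}
Step 17: reserve R10 A 9 -> on_hand[A=55 B=20 C=19 D=28] avail[A=46 B=20 C=12 D=24] open={R10,R5,R8}
Step 18: cancel R8 -> on_hand[A=55 B=20 C=19 D=28] avail[A=46 B=20 C=12 D=28] open={R10,R5}
Step 19: commit R5 -> on_hand[A=55 B=20 C=12 D=28] avail[A=46 B=20 C=12 D=28] open={R10}
Step 20: commit R10 -> on_hand[A=46 B=20 C=12 D=28] avail[A=46 B=20 C=12 D=28] open={}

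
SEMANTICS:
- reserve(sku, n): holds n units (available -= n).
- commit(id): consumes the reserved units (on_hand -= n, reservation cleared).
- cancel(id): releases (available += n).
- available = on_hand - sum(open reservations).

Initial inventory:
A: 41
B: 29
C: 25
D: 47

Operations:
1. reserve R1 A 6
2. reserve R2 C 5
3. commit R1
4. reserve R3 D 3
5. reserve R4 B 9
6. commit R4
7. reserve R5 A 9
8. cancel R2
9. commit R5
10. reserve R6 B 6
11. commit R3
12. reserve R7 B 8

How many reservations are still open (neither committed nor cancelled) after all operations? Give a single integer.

Answer: 2

Derivation:
Step 1: reserve R1 A 6 -> on_hand[A=41 B=29 C=25 D=47] avail[A=35 B=29 C=25 D=47] open={R1}
Step 2: reserve R2 C 5 -> on_hand[A=41 B=29 C=25 D=47] avail[A=35 B=29 C=20 D=47] open={R1,R2}
Step 3: commit R1 -> on_hand[A=35 B=29 C=25 D=47] avail[A=35 B=29 C=20 D=47] open={R2}
Step 4: reserve R3 D 3 -> on_hand[A=35 B=29 C=25 D=47] avail[A=35 B=29 C=20 D=44] open={R2,R3}
Step 5: reserve R4 B 9 -> on_hand[A=35 B=29 C=25 D=47] avail[A=35 B=20 C=20 D=44] open={R2,R3,R4}
Step 6: commit R4 -> on_hand[A=35 B=20 C=25 D=47] avail[A=35 B=20 C=20 D=44] open={R2,R3}
Step 7: reserve R5 A 9 -> on_hand[A=35 B=20 C=25 D=47] avail[A=26 B=20 C=20 D=44] open={R2,R3,R5}
Step 8: cancel R2 -> on_hand[A=35 B=20 C=25 D=47] avail[A=26 B=20 C=25 D=44] open={R3,R5}
Step 9: commit R5 -> on_hand[A=26 B=20 C=25 D=47] avail[A=26 B=20 C=25 D=44] open={R3}
Step 10: reserve R6 B 6 -> on_hand[A=26 B=20 C=25 D=47] avail[A=26 B=14 C=25 D=44] open={R3,R6}
Step 11: commit R3 -> on_hand[A=26 B=20 C=25 D=44] avail[A=26 B=14 C=25 D=44] open={R6}
Step 12: reserve R7 B 8 -> on_hand[A=26 B=20 C=25 D=44] avail[A=26 B=6 C=25 D=44] open={R6,R7}
Open reservations: ['R6', 'R7'] -> 2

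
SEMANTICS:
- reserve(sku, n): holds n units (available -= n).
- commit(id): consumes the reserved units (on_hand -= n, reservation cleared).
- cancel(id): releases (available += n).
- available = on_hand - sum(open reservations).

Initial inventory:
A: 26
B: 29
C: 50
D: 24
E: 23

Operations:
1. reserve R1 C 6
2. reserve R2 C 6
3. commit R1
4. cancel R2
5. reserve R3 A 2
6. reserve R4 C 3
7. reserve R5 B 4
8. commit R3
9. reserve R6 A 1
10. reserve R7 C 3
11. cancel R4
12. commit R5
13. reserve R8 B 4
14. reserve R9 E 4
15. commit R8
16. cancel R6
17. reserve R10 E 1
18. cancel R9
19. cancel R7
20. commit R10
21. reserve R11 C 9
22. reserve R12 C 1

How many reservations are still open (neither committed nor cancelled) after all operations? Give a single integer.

Step 1: reserve R1 C 6 -> on_hand[A=26 B=29 C=50 D=24 E=23] avail[A=26 B=29 C=44 D=24 E=23] open={R1}
Step 2: reserve R2 C 6 -> on_hand[A=26 B=29 C=50 D=24 E=23] avail[A=26 B=29 C=38 D=24 E=23] open={R1,R2}
Step 3: commit R1 -> on_hand[A=26 B=29 C=44 D=24 E=23] avail[A=26 B=29 C=38 D=24 E=23] open={R2}
Step 4: cancel R2 -> on_hand[A=26 B=29 C=44 D=24 E=23] avail[A=26 B=29 C=44 D=24 E=23] open={}
Step 5: reserve R3 A 2 -> on_hand[A=26 B=29 C=44 D=24 E=23] avail[A=24 B=29 C=44 D=24 E=23] open={R3}
Step 6: reserve R4 C 3 -> on_hand[A=26 B=29 C=44 D=24 E=23] avail[A=24 B=29 C=41 D=24 E=23] open={R3,R4}
Step 7: reserve R5 B 4 -> on_hand[A=26 B=29 C=44 D=24 E=23] avail[A=24 B=25 C=41 D=24 E=23] open={R3,R4,R5}
Step 8: commit R3 -> on_hand[A=24 B=29 C=44 D=24 E=23] avail[A=24 B=25 C=41 D=24 E=23] open={R4,R5}
Step 9: reserve R6 A 1 -> on_hand[A=24 B=29 C=44 D=24 E=23] avail[A=23 B=25 C=41 D=24 E=23] open={R4,R5,R6}
Step 10: reserve R7 C 3 -> on_hand[A=24 B=29 C=44 D=24 E=23] avail[A=23 B=25 C=38 D=24 E=23] open={R4,R5,R6,R7}
Step 11: cancel R4 -> on_hand[A=24 B=29 C=44 D=24 E=23] avail[A=23 B=25 C=41 D=24 E=23] open={R5,R6,R7}
Step 12: commit R5 -> on_hand[A=24 B=25 C=44 D=24 E=23] avail[A=23 B=25 C=41 D=24 E=23] open={R6,R7}
Step 13: reserve R8 B 4 -> on_hand[A=24 B=25 C=44 D=24 E=23] avail[A=23 B=21 C=41 D=24 E=23] open={R6,R7,R8}
Step 14: reserve R9 E 4 -> on_hand[A=24 B=25 C=44 D=24 E=23] avail[A=23 B=21 C=41 D=24 E=19] open={R6,R7,R8,R9}
Step 15: commit R8 -> on_hand[A=24 B=21 C=44 D=24 E=23] avail[A=23 B=21 C=41 D=24 E=19] open={R6,R7,R9}
Step 16: cancel R6 -> on_hand[A=24 B=21 C=44 D=24 E=23] avail[A=24 B=21 C=41 D=24 E=19] open={R7,R9}
Step 17: reserve R10 E 1 -> on_hand[A=24 B=21 C=44 D=24 E=23] avail[A=24 B=21 C=41 D=24 E=18] open={R10,R7,R9}
Step 18: cancel R9 -> on_hand[A=24 B=21 C=44 D=24 E=23] avail[A=24 B=21 C=41 D=24 E=22] open={R10,R7}
Step 19: cancel R7 -> on_hand[A=24 B=21 C=44 D=24 E=23] avail[A=24 B=21 C=44 D=24 E=22] open={R10}
Step 20: commit R10 -> on_hand[A=24 B=21 C=44 D=24 E=22] avail[A=24 B=21 C=44 D=24 E=22] open={}
Step 21: reserve R11 C 9 -> on_hand[A=24 B=21 C=44 D=24 E=22] avail[A=24 B=21 C=35 D=24 E=22] open={R11}
Step 22: reserve R12 C 1 -> on_hand[A=24 B=21 C=44 D=24 E=22] avail[A=24 B=21 C=34 D=24 E=22] open={R11,R12}
Open reservations: ['R11', 'R12'] -> 2

Answer: 2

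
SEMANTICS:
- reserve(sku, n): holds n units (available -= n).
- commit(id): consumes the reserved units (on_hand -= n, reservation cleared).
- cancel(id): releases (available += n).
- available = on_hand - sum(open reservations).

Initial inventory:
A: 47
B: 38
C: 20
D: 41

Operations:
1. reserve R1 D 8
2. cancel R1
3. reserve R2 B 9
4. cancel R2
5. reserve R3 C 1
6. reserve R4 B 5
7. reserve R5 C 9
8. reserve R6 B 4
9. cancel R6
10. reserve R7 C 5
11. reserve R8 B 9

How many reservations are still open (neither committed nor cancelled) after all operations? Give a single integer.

Step 1: reserve R1 D 8 -> on_hand[A=47 B=38 C=20 D=41] avail[A=47 B=38 C=20 D=33] open={R1}
Step 2: cancel R1 -> on_hand[A=47 B=38 C=20 D=41] avail[A=47 B=38 C=20 D=41] open={}
Step 3: reserve R2 B 9 -> on_hand[A=47 B=38 C=20 D=41] avail[A=47 B=29 C=20 D=41] open={R2}
Step 4: cancel R2 -> on_hand[A=47 B=38 C=20 D=41] avail[A=47 B=38 C=20 D=41] open={}
Step 5: reserve R3 C 1 -> on_hand[A=47 B=38 C=20 D=41] avail[A=47 B=38 C=19 D=41] open={R3}
Step 6: reserve R4 B 5 -> on_hand[A=47 B=38 C=20 D=41] avail[A=47 B=33 C=19 D=41] open={R3,R4}
Step 7: reserve R5 C 9 -> on_hand[A=47 B=38 C=20 D=41] avail[A=47 B=33 C=10 D=41] open={R3,R4,R5}
Step 8: reserve R6 B 4 -> on_hand[A=47 B=38 C=20 D=41] avail[A=47 B=29 C=10 D=41] open={R3,R4,R5,R6}
Step 9: cancel R6 -> on_hand[A=47 B=38 C=20 D=41] avail[A=47 B=33 C=10 D=41] open={R3,R4,R5}
Step 10: reserve R7 C 5 -> on_hand[A=47 B=38 C=20 D=41] avail[A=47 B=33 C=5 D=41] open={R3,R4,R5,R7}
Step 11: reserve R8 B 9 -> on_hand[A=47 B=38 C=20 D=41] avail[A=47 B=24 C=5 D=41] open={R3,R4,R5,R7,R8}
Open reservations: ['R3', 'R4', 'R5', 'R7', 'R8'] -> 5

Answer: 5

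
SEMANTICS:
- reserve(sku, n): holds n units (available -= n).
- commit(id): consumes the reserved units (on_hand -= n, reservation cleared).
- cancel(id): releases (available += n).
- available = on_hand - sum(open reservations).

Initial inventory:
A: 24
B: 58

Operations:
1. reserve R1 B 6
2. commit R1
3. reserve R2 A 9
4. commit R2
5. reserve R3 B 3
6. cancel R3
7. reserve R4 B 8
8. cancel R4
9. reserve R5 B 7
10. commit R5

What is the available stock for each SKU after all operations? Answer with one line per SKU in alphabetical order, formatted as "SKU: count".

Answer: A: 15
B: 45

Derivation:
Step 1: reserve R1 B 6 -> on_hand[A=24 B=58] avail[A=24 B=52] open={R1}
Step 2: commit R1 -> on_hand[A=24 B=52] avail[A=24 B=52] open={}
Step 3: reserve R2 A 9 -> on_hand[A=24 B=52] avail[A=15 B=52] open={R2}
Step 4: commit R2 -> on_hand[A=15 B=52] avail[A=15 B=52] open={}
Step 5: reserve R3 B 3 -> on_hand[A=15 B=52] avail[A=15 B=49] open={R3}
Step 6: cancel R3 -> on_hand[A=15 B=52] avail[A=15 B=52] open={}
Step 7: reserve R4 B 8 -> on_hand[A=15 B=52] avail[A=15 B=44] open={R4}
Step 8: cancel R4 -> on_hand[A=15 B=52] avail[A=15 B=52] open={}
Step 9: reserve R5 B 7 -> on_hand[A=15 B=52] avail[A=15 B=45] open={R5}
Step 10: commit R5 -> on_hand[A=15 B=45] avail[A=15 B=45] open={}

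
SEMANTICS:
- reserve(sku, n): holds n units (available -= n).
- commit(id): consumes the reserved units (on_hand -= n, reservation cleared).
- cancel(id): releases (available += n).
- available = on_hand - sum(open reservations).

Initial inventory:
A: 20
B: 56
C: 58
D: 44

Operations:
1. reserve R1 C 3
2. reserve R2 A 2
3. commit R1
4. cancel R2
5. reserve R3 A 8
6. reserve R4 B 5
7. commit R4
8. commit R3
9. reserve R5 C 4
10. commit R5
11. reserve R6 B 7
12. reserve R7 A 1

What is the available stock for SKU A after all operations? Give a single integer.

Answer: 11

Derivation:
Step 1: reserve R1 C 3 -> on_hand[A=20 B=56 C=58 D=44] avail[A=20 B=56 C=55 D=44] open={R1}
Step 2: reserve R2 A 2 -> on_hand[A=20 B=56 C=58 D=44] avail[A=18 B=56 C=55 D=44] open={R1,R2}
Step 3: commit R1 -> on_hand[A=20 B=56 C=55 D=44] avail[A=18 B=56 C=55 D=44] open={R2}
Step 4: cancel R2 -> on_hand[A=20 B=56 C=55 D=44] avail[A=20 B=56 C=55 D=44] open={}
Step 5: reserve R3 A 8 -> on_hand[A=20 B=56 C=55 D=44] avail[A=12 B=56 C=55 D=44] open={R3}
Step 6: reserve R4 B 5 -> on_hand[A=20 B=56 C=55 D=44] avail[A=12 B=51 C=55 D=44] open={R3,R4}
Step 7: commit R4 -> on_hand[A=20 B=51 C=55 D=44] avail[A=12 B=51 C=55 D=44] open={R3}
Step 8: commit R3 -> on_hand[A=12 B=51 C=55 D=44] avail[A=12 B=51 C=55 D=44] open={}
Step 9: reserve R5 C 4 -> on_hand[A=12 B=51 C=55 D=44] avail[A=12 B=51 C=51 D=44] open={R5}
Step 10: commit R5 -> on_hand[A=12 B=51 C=51 D=44] avail[A=12 B=51 C=51 D=44] open={}
Step 11: reserve R6 B 7 -> on_hand[A=12 B=51 C=51 D=44] avail[A=12 B=44 C=51 D=44] open={R6}
Step 12: reserve R7 A 1 -> on_hand[A=12 B=51 C=51 D=44] avail[A=11 B=44 C=51 D=44] open={R6,R7}
Final available[A] = 11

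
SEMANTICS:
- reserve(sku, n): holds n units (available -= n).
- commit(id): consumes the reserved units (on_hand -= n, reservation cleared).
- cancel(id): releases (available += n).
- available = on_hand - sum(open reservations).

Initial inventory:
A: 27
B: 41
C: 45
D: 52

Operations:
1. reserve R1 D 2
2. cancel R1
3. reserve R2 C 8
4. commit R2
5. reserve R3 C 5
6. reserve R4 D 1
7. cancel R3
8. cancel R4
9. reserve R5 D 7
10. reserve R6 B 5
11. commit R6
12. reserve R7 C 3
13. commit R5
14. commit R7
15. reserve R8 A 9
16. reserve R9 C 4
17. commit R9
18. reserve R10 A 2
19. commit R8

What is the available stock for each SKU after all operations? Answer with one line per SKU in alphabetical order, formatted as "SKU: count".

Step 1: reserve R1 D 2 -> on_hand[A=27 B=41 C=45 D=52] avail[A=27 B=41 C=45 D=50] open={R1}
Step 2: cancel R1 -> on_hand[A=27 B=41 C=45 D=52] avail[A=27 B=41 C=45 D=52] open={}
Step 3: reserve R2 C 8 -> on_hand[A=27 B=41 C=45 D=52] avail[A=27 B=41 C=37 D=52] open={R2}
Step 4: commit R2 -> on_hand[A=27 B=41 C=37 D=52] avail[A=27 B=41 C=37 D=52] open={}
Step 5: reserve R3 C 5 -> on_hand[A=27 B=41 C=37 D=52] avail[A=27 B=41 C=32 D=52] open={R3}
Step 6: reserve R4 D 1 -> on_hand[A=27 B=41 C=37 D=52] avail[A=27 B=41 C=32 D=51] open={R3,R4}
Step 7: cancel R3 -> on_hand[A=27 B=41 C=37 D=52] avail[A=27 B=41 C=37 D=51] open={R4}
Step 8: cancel R4 -> on_hand[A=27 B=41 C=37 D=52] avail[A=27 B=41 C=37 D=52] open={}
Step 9: reserve R5 D 7 -> on_hand[A=27 B=41 C=37 D=52] avail[A=27 B=41 C=37 D=45] open={R5}
Step 10: reserve R6 B 5 -> on_hand[A=27 B=41 C=37 D=52] avail[A=27 B=36 C=37 D=45] open={R5,R6}
Step 11: commit R6 -> on_hand[A=27 B=36 C=37 D=52] avail[A=27 B=36 C=37 D=45] open={R5}
Step 12: reserve R7 C 3 -> on_hand[A=27 B=36 C=37 D=52] avail[A=27 B=36 C=34 D=45] open={R5,R7}
Step 13: commit R5 -> on_hand[A=27 B=36 C=37 D=45] avail[A=27 B=36 C=34 D=45] open={R7}
Step 14: commit R7 -> on_hand[A=27 B=36 C=34 D=45] avail[A=27 B=36 C=34 D=45] open={}
Step 15: reserve R8 A 9 -> on_hand[A=27 B=36 C=34 D=45] avail[A=18 B=36 C=34 D=45] open={R8}
Step 16: reserve R9 C 4 -> on_hand[A=27 B=36 C=34 D=45] avail[A=18 B=36 C=30 D=45] open={R8,R9}
Step 17: commit R9 -> on_hand[A=27 B=36 C=30 D=45] avail[A=18 B=36 C=30 D=45] open={R8}
Step 18: reserve R10 A 2 -> on_hand[A=27 B=36 C=30 D=45] avail[A=16 B=36 C=30 D=45] open={R10,R8}
Step 19: commit R8 -> on_hand[A=18 B=36 C=30 D=45] avail[A=16 B=36 C=30 D=45] open={R10}

Answer: A: 16
B: 36
C: 30
D: 45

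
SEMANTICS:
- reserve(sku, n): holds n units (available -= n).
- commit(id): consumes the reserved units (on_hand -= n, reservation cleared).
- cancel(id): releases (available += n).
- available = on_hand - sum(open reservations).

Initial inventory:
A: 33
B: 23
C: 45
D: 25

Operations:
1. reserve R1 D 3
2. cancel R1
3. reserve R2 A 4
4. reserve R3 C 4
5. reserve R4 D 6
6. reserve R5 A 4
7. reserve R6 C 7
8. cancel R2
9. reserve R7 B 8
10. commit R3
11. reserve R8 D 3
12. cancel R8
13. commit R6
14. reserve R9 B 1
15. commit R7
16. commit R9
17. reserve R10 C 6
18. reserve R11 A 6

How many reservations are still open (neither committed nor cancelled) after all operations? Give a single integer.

Step 1: reserve R1 D 3 -> on_hand[A=33 B=23 C=45 D=25] avail[A=33 B=23 C=45 D=22] open={R1}
Step 2: cancel R1 -> on_hand[A=33 B=23 C=45 D=25] avail[A=33 B=23 C=45 D=25] open={}
Step 3: reserve R2 A 4 -> on_hand[A=33 B=23 C=45 D=25] avail[A=29 B=23 C=45 D=25] open={R2}
Step 4: reserve R3 C 4 -> on_hand[A=33 B=23 C=45 D=25] avail[A=29 B=23 C=41 D=25] open={R2,R3}
Step 5: reserve R4 D 6 -> on_hand[A=33 B=23 C=45 D=25] avail[A=29 B=23 C=41 D=19] open={R2,R3,R4}
Step 6: reserve R5 A 4 -> on_hand[A=33 B=23 C=45 D=25] avail[A=25 B=23 C=41 D=19] open={R2,R3,R4,R5}
Step 7: reserve R6 C 7 -> on_hand[A=33 B=23 C=45 D=25] avail[A=25 B=23 C=34 D=19] open={R2,R3,R4,R5,R6}
Step 8: cancel R2 -> on_hand[A=33 B=23 C=45 D=25] avail[A=29 B=23 C=34 D=19] open={R3,R4,R5,R6}
Step 9: reserve R7 B 8 -> on_hand[A=33 B=23 C=45 D=25] avail[A=29 B=15 C=34 D=19] open={R3,R4,R5,R6,R7}
Step 10: commit R3 -> on_hand[A=33 B=23 C=41 D=25] avail[A=29 B=15 C=34 D=19] open={R4,R5,R6,R7}
Step 11: reserve R8 D 3 -> on_hand[A=33 B=23 C=41 D=25] avail[A=29 B=15 C=34 D=16] open={R4,R5,R6,R7,R8}
Step 12: cancel R8 -> on_hand[A=33 B=23 C=41 D=25] avail[A=29 B=15 C=34 D=19] open={R4,R5,R6,R7}
Step 13: commit R6 -> on_hand[A=33 B=23 C=34 D=25] avail[A=29 B=15 C=34 D=19] open={R4,R5,R7}
Step 14: reserve R9 B 1 -> on_hand[A=33 B=23 C=34 D=25] avail[A=29 B=14 C=34 D=19] open={R4,R5,R7,R9}
Step 15: commit R7 -> on_hand[A=33 B=15 C=34 D=25] avail[A=29 B=14 C=34 D=19] open={R4,R5,R9}
Step 16: commit R9 -> on_hand[A=33 B=14 C=34 D=25] avail[A=29 B=14 C=34 D=19] open={R4,R5}
Step 17: reserve R10 C 6 -> on_hand[A=33 B=14 C=34 D=25] avail[A=29 B=14 C=28 D=19] open={R10,R4,R5}
Step 18: reserve R11 A 6 -> on_hand[A=33 B=14 C=34 D=25] avail[A=23 B=14 C=28 D=19] open={R10,R11,R4,R5}
Open reservations: ['R10', 'R11', 'R4', 'R5'] -> 4

Answer: 4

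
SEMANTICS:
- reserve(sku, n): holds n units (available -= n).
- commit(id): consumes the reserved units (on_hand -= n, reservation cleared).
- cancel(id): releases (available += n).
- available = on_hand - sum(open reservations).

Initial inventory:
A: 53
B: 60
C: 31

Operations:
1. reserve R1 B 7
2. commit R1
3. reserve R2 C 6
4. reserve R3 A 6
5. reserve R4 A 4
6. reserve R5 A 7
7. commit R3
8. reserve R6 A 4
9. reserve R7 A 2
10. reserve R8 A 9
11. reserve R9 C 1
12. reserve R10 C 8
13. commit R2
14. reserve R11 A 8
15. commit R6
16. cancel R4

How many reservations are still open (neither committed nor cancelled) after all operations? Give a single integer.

Answer: 6

Derivation:
Step 1: reserve R1 B 7 -> on_hand[A=53 B=60 C=31] avail[A=53 B=53 C=31] open={R1}
Step 2: commit R1 -> on_hand[A=53 B=53 C=31] avail[A=53 B=53 C=31] open={}
Step 3: reserve R2 C 6 -> on_hand[A=53 B=53 C=31] avail[A=53 B=53 C=25] open={R2}
Step 4: reserve R3 A 6 -> on_hand[A=53 B=53 C=31] avail[A=47 B=53 C=25] open={R2,R3}
Step 5: reserve R4 A 4 -> on_hand[A=53 B=53 C=31] avail[A=43 B=53 C=25] open={R2,R3,R4}
Step 6: reserve R5 A 7 -> on_hand[A=53 B=53 C=31] avail[A=36 B=53 C=25] open={R2,R3,R4,R5}
Step 7: commit R3 -> on_hand[A=47 B=53 C=31] avail[A=36 B=53 C=25] open={R2,R4,R5}
Step 8: reserve R6 A 4 -> on_hand[A=47 B=53 C=31] avail[A=32 B=53 C=25] open={R2,R4,R5,R6}
Step 9: reserve R7 A 2 -> on_hand[A=47 B=53 C=31] avail[A=30 B=53 C=25] open={R2,R4,R5,R6,R7}
Step 10: reserve R8 A 9 -> on_hand[A=47 B=53 C=31] avail[A=21 B=53 C=25] open={R2,R4,R5,R6,R7,R8}
Step 11: reserve R9 C 1 -> on_hand[A=47 B=53 C=31] avail[A=21 B=53 C=24] open={R2,R4,R5,R6,R7,R8,R9}
Step 12: reserve R10 C 8 -> on_hand[A=47 B=53 C=31] avail[A=21 B=53 C=16] open={R10,R2,R4,R5,R6,R7,R8,R9}
Step 13: commit R2 -> on_hand[A=47 B=53 C=25] avail[A=21 B=53 C=16] open={R10,R4,R5,R6,R7,R8,R9}
Step 14: reserve R11 A 8 -> on_hand[A=47 B=53 C=25] avail[A=13 B=53 C=16] open={R10,R11,R4,R5,R6,R7,R8,R9}
Step 15: commit R6 -> on_hand[A=43 B=53 C=25] avail[A=13 B=53 C=16] open={R10,R11,R4,R5,R7,R8,R9}
Step 16: cancel R4 -> on_hand[A=43 B=53 C=25] avail[A=17 B=53 C=16] open={R10,R11,R5,R7,R8,R9}
Open reservations: ['R10', 'R11', 'R5', 'R7', 'R8', 'R9'] -> 6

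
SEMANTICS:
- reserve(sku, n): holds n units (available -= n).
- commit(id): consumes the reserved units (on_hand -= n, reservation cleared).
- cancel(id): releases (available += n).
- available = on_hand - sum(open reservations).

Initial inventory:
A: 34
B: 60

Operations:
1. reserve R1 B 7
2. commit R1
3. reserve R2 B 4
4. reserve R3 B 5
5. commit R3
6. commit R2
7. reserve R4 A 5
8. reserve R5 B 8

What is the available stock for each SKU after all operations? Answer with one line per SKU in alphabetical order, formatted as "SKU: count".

Answer: A: 29
B: 36

Derivation:
Step 1: reserve R1 B 7 -> on_hand[A=34 B=60] avail[A=34 B=53] open={R1}
Step 2: commit R1 -> on_hand[A=34 B=53] avail[A=34 B=53] open={}
Step 3: reserve R2 B 4 -> on_hand[A=34 B=53] avail[A=34 B=49] open={R2}
Step 4: reserve R3 B 5 -> on_hand[A=34 B=53] avail[A=34 B=44] open={R2,R3}
Step 5: commit R3 -> on_hand[A=34 B=48] avail[A=34 B=44] open={R2}
Step 6: commit R2 -> on_hand[A=34 B=44] avail[A=34 B=44] open={}
Step 7: reserve R4 A 5 -> on_hand[A=34 B=44] avail[A=29 B=44] open={R4}
Step 8: reserve R5 B 8 -> on_hand[A=34 B=44] avail[A=29 B=36] open={R4,R5}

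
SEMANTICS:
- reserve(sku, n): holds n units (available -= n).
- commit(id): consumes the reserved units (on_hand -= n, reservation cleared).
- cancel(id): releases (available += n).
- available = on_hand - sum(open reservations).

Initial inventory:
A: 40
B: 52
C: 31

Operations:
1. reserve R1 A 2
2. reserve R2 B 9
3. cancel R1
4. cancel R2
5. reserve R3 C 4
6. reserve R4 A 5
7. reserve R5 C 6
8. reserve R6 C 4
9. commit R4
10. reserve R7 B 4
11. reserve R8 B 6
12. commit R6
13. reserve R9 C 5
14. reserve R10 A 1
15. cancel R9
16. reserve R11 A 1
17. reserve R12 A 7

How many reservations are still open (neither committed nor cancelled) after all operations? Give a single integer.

Answer: 7

Derivation:
Step 1: reserve R1 A 2 -> on_hand[A=40 B=52 C=31] avail[A=38 B=52 C=31] open={R1}
Step 2: reserve R2 B 9 -> on_hand[A=40 B=52 C=31] avail[A=38 B=43 C=31] open={R1,R2}
Step 3: cancel R1 -> on_hand[A=40 B=52 C=31] avail[A=40 B=43 C=31] open={R2}
Step 4: cancel R2 -> on_hand[A=40 B=52 C=31] avail[A=40 B=52 C=31] open={}
Step 5: reserve R3 C 4 -> on_hand[A=40 B=52 C=31] avail[A=40 B=52 C=27] open={R3}
Step 6: reserve R4 A 5 -> on_hand[A=40 B=52 C=31] avail[A=35 B=52 C=27] open={R3,R4}
Step 7: reserve R5 C 6 -> on_hand[A=40 B=52 C=31] avail[A=35 B=52 C=21] open={R3,R4,R5}
Step 8: reserve R6 C 4 -> on_hand[A=40 B=52 C=31] avail[A=35 B=52 C=17] open={R3,R4,R5,R6}
Step 9: commit R4 -> on_hand[A=35 B=52 C=31] avail[A=35 B=52 C=17] open={R3,R5,R6}
Step 10: reserve R7 B 4 -> on_hand[A=35 B=52 C=31] avail[A=35 B=48 C=17] open={R3,R5,R6,R7}
Step 11: reserve R8 B 6 -> on_hand[A=35 B=52 C=31] avail[A=35 B=42 C=17] open={R3,R5,R6,R7,R8}
Step 12: commit R6 -> on_hand[A=35 B=52 C=27] avail[A=35 B=42 C=17] open={R3,R5,R7,R8}
Step 13: reserve R9 C 5 -> on_hand[A=35 B=52 C=27] avail[A=35 B=42 C=12] open={R3,R5,R7,R8,R9}
Step 14: reserve R10 A 1 -> on_hand[A=35 B=52 C=27] avail[A=34 B=42 C=12] open={R10,R3,R5,R7,R8,R9}
Step 15: cancel R9 -> on_hand[A=35 B=52 C=27] avail[A=34 B=42 C=17] open={R10,R3,R5,R7,R8}
Step 16: reserve R11 A 1 -> on_hand[A=35 B=52 C=27] avail[A=33 B=42 C=17] open={R10,R11,R3,R5,R7,R8}
Step 17: reserve R12 A 7 -> on_hand[A=35 B=52 C=27] avail[A=26 B=42 C=17] open={R10,R11,R12,R3,R5,R7,R8}
Open reservations: ['R10', 'R11', 'R12', 'R3', 'R5', 'R7', 'R8'] -> 7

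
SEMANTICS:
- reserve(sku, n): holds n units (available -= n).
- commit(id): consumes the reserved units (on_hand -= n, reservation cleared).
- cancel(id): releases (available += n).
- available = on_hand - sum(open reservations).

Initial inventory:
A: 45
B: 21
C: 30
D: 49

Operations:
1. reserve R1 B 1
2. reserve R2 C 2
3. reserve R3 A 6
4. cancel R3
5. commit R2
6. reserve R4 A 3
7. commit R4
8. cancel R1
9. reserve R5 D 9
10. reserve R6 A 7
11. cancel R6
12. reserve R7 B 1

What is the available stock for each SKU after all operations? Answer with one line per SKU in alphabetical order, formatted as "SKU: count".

Answer: A: 42
B: 20
C: 28
D: 40

Derivation:
Step 1: reserve R1 B 1 -> on_hand[A=45 B=21 C=30 D=49] avail[A=45 B=20 C=30 D=49] open={R1}
Step 2: reserve R2 C 2 -> on_hand[A=45 B=21 C=30 D=49] avail[A=45 B=20 C=28 D=49] open={R1,R2}
Step 3: reserve R3 A 6 -> on_hand[A=45 B=21 C=30 D=49] avail[A=39 B=20 C=28 D=49] open={R1,R2,R3}
Step 4: cancel R3 -> on_hand[A=45 B=21 C=30 D=49] avail[A=45 B=20 C=28 D=49] open={R1,R2}
Step 5: commit R2 -> on_hand[A=45 B=21 C=28 D=49] avail[A=45 B=20 C=28 D=49] open={R1}
Step 6: reserve R4 A 3 -> on_hand[A=45 B=21 C=28 D=49] avail[A=42 B=20 C=28 D=49] open={R1,R4}
Step 7: commit R4 -> on_hand[A=42 B=21 C=28 D=49] avail[A=42 B=20 C=28 D=49] open={R1}
Step 8: cancel R1 -> on_hand[A=42 B=21 C=28 D=49] avail[A=42 B=21 C=28 D=49] open={}
Step 9: reserve R5 D 9 -> on_hand[A=42 B=21 C=28 D=49] avail[A=42 B=21 C=28 D=40] open={R5}
Step 10: reserve R6 A 7 -> on_hand[A=42 B=21 C=28 D=49] avail[A=35 B=21 C=28 D=40] open={R5,R6}
Step 11: cancel R6 -> on_hand[A=42 B=21 C=28 D=49] avail[A=42 B=21 C=28 D=40] open={R5}
Step 12: reserve R7 B 1 -> on_hand[A=42 B=21 C=28 D=49] avail[A=42 B=20 C=28 D=40] open={R5,R7}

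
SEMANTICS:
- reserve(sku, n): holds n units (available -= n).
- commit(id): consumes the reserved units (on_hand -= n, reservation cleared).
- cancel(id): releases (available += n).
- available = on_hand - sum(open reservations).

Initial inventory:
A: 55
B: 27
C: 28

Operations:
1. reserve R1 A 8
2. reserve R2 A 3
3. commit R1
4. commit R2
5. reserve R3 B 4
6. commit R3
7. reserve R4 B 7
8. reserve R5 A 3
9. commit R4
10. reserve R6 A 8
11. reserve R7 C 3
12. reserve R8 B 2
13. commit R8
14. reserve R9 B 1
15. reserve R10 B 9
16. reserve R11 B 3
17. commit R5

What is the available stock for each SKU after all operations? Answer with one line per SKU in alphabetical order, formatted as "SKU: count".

Step 1: reserve R1 A 8 -> on_hand[A=55 B=27 C=28] avail[A=47 B=27 C=28] open={R1}
Step 2: reserve R2 A 3 -> on_hand[A=55 B=27 C=28] avail[A=44 B=27 C=28] open={R1,R2}
Step 3: commit R1 -> on_hand[A=47 B=27 C=28] avail[A=44 B=27 C=28] open={R2}
Step 4: commit R2 -> on_hand[A=44 B=27 C=28] avail[A=44 B=27 C=28] open={}
Step 5: reserve R3 B 4 -> on_hand[A=44 B=27 C=28] avail[A=44 B=23 C=28] open={R3}
Step 6: commit R3 -> on_hand[A=44 B=23 C=28] avail[A=44 B=23 C=28] open={}
Step 7: reserve R4 B 7 -> on_hand[A=44 B=23 C=28] avail[A=44 B=16 C=28] open={R4}
Step 8: reserve R5 A 3 -> on_hand[A=44 B=23 C=28] avail[A=41 B=16 C=28] open={R4,R5}
Step 9: commit R4 -> on_hand[A=44 B=16 C=28] avail[A=41 B=16 C=28] open={R5}
Step 10: reserve R6 A 8 -> on_hand[A=44 B=16 C=28] avail[A=33 B=16 C=28] open={R5,R6}
Step 11: reserve R7 C 3 -> on_hand[A=44 B=16 C=28] avail[A=33 B=16 C=25] open={R5,R6,R7}
Step 12: reserve R8 B 2 -> on_hand[A=44 B=16 C=28] avail[A=33 B=14 C=25] open={R5,R6,R7,R8}
Step 13: commit R8 -> on_hand[A=44 B=14 C=28] avail[A=33 B=14 C=25] open={R5,R6,R7}
Step 14: reserve R9 B 1 -> on_hand[A=44 B=14 C=28] avail[A=33 B=13 C=25] open={R5,R6,R7,R9}
Step 15: reserve R10 B 9 -> on_hand[A=44 B=14 C=28] avail[A=33 B=4 C=25] open={R10,R5,R6,R7,R9}
Step 16: reserve R11 B 3 -> on_hand[A=44 B=14 C=28] avail[A=33 B=1 C=25] open={R10,R11,R5,R6,R7,R9}
Step 17: commit R5 -> on_hand[A=41 B=14 C=28] avail[A=33 B=1 C=25] open={R10,R11,R6,R7,R9}

Answer: A: 33
B: 1
C: 25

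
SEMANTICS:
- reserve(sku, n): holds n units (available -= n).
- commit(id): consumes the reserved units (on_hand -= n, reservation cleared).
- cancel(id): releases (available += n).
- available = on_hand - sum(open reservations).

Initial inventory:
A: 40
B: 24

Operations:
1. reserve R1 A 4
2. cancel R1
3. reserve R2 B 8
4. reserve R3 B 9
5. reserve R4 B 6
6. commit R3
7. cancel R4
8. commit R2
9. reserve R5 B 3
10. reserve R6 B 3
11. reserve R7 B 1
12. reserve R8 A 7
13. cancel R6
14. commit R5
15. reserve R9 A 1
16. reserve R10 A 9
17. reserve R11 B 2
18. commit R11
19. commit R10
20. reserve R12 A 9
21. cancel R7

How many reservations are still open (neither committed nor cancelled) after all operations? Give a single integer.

Step 1: reserve R1 A 4 -> on_hand[A=40 B=24] avail[A=36 B=24] open={R1}
Step 2: cancel R1 -> on_hand[A=40 B=24] avail[A=40 B=24] open={}
Step 3: reserve R2 B 8 -> on_hand[A=40 B=24] avail[A=40 B=16] open={R2}
Step 4: reserve R3 B 9 -> on_hand[A=40 B=24] avail[A=40 B=7] open={R2,R3}
Step 5: reserve R4 B 6 -> on_hand[A=40 B=24] avail[A=40 B=1] open={R2,R3,R4}
Step 6: commit R3 -> on_hand[A=40 B=15] avail[A=40 B=1] open={R2,R4}
Step 7: cancel R4 -> on_hand[A=40 B=15] avail[A=40 B=7] open={R2}
Step 8: commit R2 -> on_hand[A=40 B=7] avail[A=40 B=7] open={}
Step 9: reserve R5 B 3 -> on_hand[A=40 B=7] avail[A=40 B=4] open={R5}
Step 10: reserve R6 B 3 -> on_hand[A=40 B=7] avail[A=40 B=1] open={R5,R6}
Step 11: reserve R7 B 1 -> on_hand[A=40 B=7] avail[A=40 B=0] open={R5,R6,R7}
Step 12: reserve R8 A 7 -> on_hand[A=40 B=7] avail[A=33 B=0] open={R5,R6,R7,R8}
Step 13: cancel R6 -> on_hand[A=40 B=7] avail[A=33 B=3] open={R5,R7,R8}
Step 14: commit R5 -> on_hand[A=40 B=4] avail[A=33 B=3] open={R7,R8}
Step 15: reserve R9 A 1 -> on_hand[A=40 B=4] avail[A=32 B=3] open={R7,R8,R9}
Step 16: reserve R10 A 9 -> on_hand[A=40 B=4] avail[A=23 B=3] open={R10,R7,R8,R9}
Step 17: reserve R11 B 2 -> on_hand[A=40 B=4] avail[A=23 B=1] open={R10,R11,R7,R8,R9}
Step 18: commit R11 -> on_hand[A=40 B=2] avail[A=23 B=1] open={R10,R7,R8,R9}
Step 19: commit R10 -> on_hand[A=31 B=2] avail[A=23 B=1] open={R7,R8,R9}
Step 20: reserve R12 A 9 -> on_hand[A=31 B=2] avail[A=14 B=1] open={R12,R7,R8,R9}
Step 21: cancel R7 -> on_hand[A=31 B=2] avail[A=14 B=2] open={R12,R8,R9}
Open reservations: ['R12', 'R8', 'R9'] -> 3

Answer: 3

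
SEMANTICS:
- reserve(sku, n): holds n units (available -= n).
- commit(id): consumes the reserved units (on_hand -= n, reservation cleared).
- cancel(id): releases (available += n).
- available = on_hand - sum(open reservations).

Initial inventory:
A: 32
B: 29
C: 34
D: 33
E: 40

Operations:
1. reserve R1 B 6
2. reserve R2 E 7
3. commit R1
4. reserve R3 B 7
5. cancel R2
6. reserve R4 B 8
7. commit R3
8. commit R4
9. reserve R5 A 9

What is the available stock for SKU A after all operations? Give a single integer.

Step 1: reserve R1 B 6 -> on_hand[A=32 B=29 C=34 D=33 E=40] avail[A=32 B=23 C=34 D=33 E=40] open={R1}
Step 2: reserve R2 E 7 -> on_hand[A=32 B=29 C=34 D=33 E=40] avail[A=32 B=23 C=34 D=33 E=33] open={R1,R2}
Step 3: commit R1 -> on_hand[A=32 B=23 C=34 D=33 E=40] avail[A=32 B=23 C=34 D=33 E=33] open={R2}
Step 4: reserve R3 B 7 -> on_hand[A=32 B=23 C=34 D=33 E=40] avail[A=32 B=16 C=34 D=33 E=33] open={R2,R3}
Step 5: cancel R2 -> on_hand[A=32 B=23 C=34 D=33 E=40] avail[A=32 B=16 C=34 D=33 E=40] open={R3}
Step 6: reserve R4 B 8 -> on_hand[A=32 B=23 C=34 D=33 E=40] avail[A=32 B=8 C=34 D=33 E=40] open={R3,R4}
Step 7: commit R3 -> on_hand[A=32 B=16 C=34 D=33 E=40] avail[A=32 B=8 C=34 D=33 E=40] open={R4}
Step 8: commit R4 -> on_hand[A=32 B=8 C=34 D=33 E=40] avail[A=32 B=8 C=34 D=33 E=40] open={}
Step 9: reserve R5 A 9 -> on_hand[A=32 B=8 C=34 D=33 E=40] avail[A=23 B=8 C=34 D=33 E=40] open={R5}
Final available[A] = 23

Answer: 23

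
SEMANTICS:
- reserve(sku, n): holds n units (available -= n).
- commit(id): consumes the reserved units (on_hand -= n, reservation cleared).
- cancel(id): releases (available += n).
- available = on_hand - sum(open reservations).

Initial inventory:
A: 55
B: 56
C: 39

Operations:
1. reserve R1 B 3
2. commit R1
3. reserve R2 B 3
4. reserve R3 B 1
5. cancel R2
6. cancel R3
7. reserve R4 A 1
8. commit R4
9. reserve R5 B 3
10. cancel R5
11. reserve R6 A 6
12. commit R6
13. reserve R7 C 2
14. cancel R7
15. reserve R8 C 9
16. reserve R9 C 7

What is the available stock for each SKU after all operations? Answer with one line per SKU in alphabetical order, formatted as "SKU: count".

Step 1: reserve R1 B 3 -> on_hand[A=55 B=56 C=39] avail[A=55 B=53 C=39] open={R1}
Step 2: commit R1 -> on_hand[A=55 B=53 C=39] avail[A=55 B=53 C=39] open={}
Step 3: reserve R2 B 3 -> on_hand[A=55 B=53 C=39] avail[A=55 B=50 C=39] open={R2}
Step 4: reserve R3 B 1 -> on_hand[A=55 B=53 C=39] avail[A=55 B=49 C=39] open={R2,R3}
Step 5: cancel R2 -> on_hand[A=55 B=53 C=39] avail[A=55 B=52 C=39] open={R3}
Step 6: cancel R3 -> on_hand[A=55 B=53 C=39] avail[A=55 B=53 C=39] open={}
Step 7: reserve R4 A 1 -> on_hand[A=55 B=53 C=39] avail[A=54 B=53 C=39] open={R4}
Step 8: commit R4 -> on_hand[A=54 B=53 C=39] avail[A=54 B=53 C=39] open={}
Step 9: reserve R5 B 3 -> on_hand[A=54 B=53 C=39] avail[A=54 B=50 C=39] open={R5}
Step 10: cancel R5 -> on_hand[A=54 B=53 C=39] avail[A=54 B=53 C=39] open={}
Step 11: reserve R6 A 6 -> on_hand[A=54 B=53 C=39] avail[A=48 B=53 C=39] open={R6}
Step 12: commit R6 -> on_hand[A=48 B=53 C=39] avail[A=48 B=53 C=39] open={}
Step 13: reserve R7 C 2 -> on_hand[A=48 B=53 C=39] avail[A=48 B=53 C=37] open={R7}
Step 14: cancel R7 -> on_hand[A=48 B=53 C=39] avail[A=48 B=53 C=39] open={}
Step 15: reserve R8 C 9 -> on_hand[A=48 B=53 C=39] avail[A=48 B=53 C=30] open={R8}
Step 16: reserve R9 C 7 -> on_hand[A=48 B=53 C=39] avail[A=48 B=53 C=23] open={R8,R9}

Answer: A: 48
B: 53
C: 23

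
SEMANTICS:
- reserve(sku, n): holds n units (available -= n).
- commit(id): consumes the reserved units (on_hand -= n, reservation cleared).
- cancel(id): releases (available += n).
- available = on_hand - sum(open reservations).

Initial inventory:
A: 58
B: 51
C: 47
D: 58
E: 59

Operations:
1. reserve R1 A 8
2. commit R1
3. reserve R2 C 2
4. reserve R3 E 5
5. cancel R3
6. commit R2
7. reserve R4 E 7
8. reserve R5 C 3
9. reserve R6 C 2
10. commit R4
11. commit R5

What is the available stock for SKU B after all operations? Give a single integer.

Step 1: reserve R1 A 8 -> on_hand[A=58 B=51 C=47 D=58 E=59] avail[A=50 B=51 C=47 D=58 E=59] open={R1}
Step 2: commit R1 -> on_hand[A=50 B=51 C=47 D=58 E=59] avail[A=50 B=51 C=47 D=58 E=59] open={}
Step 3: reserve R2 C 2 -> on_hand[A=50 B=51 C=47 D=58 E=59] avail[A=50 B=51 C=45 D=58 E=59] open={R2}
Step 4: reserve R3 E 5 -> on_hand[A=50 B=51 C=47 D=58 E=59] avail[A=50 B=51 C=45 D=58 E=54] open={R2,R3}
Step 5: cancel R3 -> on_hand[A=50 B=51 C=47 D=58 E=59] avail[A=50 B=51 C=45 D=58 E=59] open={R2}
Step 6: commit R2 -> on_hand[A=50 B=51 C=45 D=58 E=59] avail[A=50 B=51 C=45 D=58 E=59] open={}
Step 7: reserve R4 E 7 -> on_hand[A=50 B=51 C=45 D=58 E=59] avail[A=50 B=51 C=45 D=58 E=52] open={R4}
Step 8: reserve R5 C 3 -> on_hand[A=50 B=51 C=45 D=58 E=59] avail[A=50 B=51 C=42 D=58 E=52] open={R4,R5}
Step 9: reserve R6 C 2 -> on_hand[A=50 B=51 C=45 D=58 E=59] avail[A=50 B=51 C=40 D=58 E=52] open={R4,R5,R6}
Step 10: commit R4 -> on_hand[A=50 B=51 C=45 D=58 E=52] avail[A=50 B=51 C=40 D=58 E=52] open={R5,R6}
Step 11: commit R5 -> on_hand[A=50 B=51 C=42 D=58 E=52] avail[A=50 B=51 C=40 D=58 E=52] open={R6}
Final available[B] = 51

Answer: 51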